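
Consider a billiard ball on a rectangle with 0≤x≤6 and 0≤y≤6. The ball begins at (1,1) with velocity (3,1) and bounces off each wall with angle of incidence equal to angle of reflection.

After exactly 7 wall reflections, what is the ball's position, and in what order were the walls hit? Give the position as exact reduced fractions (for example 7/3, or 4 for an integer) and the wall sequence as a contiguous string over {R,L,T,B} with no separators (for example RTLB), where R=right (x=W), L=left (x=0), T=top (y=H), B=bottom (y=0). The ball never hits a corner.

Final position: (2,0)
Wall sequence: RLTRLRB

1. t=5/3 → R at (6,8/3); v=(-3,1)
2. t=2 → L at (0,14/3); v=(3,1)
3. t=4/3 → T at (4,6); v=(3,-1)
4. t=2/3 → R at (6,16/3); v=(-3,-1)
5. t=2 → L at (0,10/3); v=(3,-1)
6. t=2 → R at (6,4/3); v=(-3,-1)
7. t=4/3 → B at (2,0); v=(-3,1)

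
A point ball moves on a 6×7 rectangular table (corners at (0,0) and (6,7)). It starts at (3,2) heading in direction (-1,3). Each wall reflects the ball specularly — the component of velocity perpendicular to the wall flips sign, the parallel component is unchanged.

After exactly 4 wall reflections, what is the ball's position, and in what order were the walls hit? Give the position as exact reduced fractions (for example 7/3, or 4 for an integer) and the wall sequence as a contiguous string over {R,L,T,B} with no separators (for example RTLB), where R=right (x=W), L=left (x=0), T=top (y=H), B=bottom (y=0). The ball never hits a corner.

Final position: (10/3,7)
Wall sequence: TLBT

1. t=5/3 → T at (4/3,7); v=(-1,-3)
2. t=4/3 → L at (0,3); v=(1,-3)
3. t=1 → B at (1,0); v=(1,3)
4. t=7/3 → T at (10/3,7); v=(1,-3)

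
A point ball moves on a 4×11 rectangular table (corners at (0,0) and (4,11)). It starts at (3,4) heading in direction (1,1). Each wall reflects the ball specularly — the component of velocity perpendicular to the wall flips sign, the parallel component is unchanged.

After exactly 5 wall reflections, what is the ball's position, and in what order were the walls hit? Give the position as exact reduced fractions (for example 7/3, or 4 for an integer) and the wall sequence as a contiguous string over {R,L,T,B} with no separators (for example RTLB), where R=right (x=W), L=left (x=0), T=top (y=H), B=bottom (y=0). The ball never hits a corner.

Final position: (0,5)
Wall sequence: RLTRL

1. t=1 → R at (4,5); v=(-1,1)
2. t=4 → L at (0,9); v=(1,1)
3. t=2 → T at (2,11); v=(1,-1)
4. t=2 → R at (4,9); v=(-1,-1)
5. t=4 → L at (0,5); v=(1,-1)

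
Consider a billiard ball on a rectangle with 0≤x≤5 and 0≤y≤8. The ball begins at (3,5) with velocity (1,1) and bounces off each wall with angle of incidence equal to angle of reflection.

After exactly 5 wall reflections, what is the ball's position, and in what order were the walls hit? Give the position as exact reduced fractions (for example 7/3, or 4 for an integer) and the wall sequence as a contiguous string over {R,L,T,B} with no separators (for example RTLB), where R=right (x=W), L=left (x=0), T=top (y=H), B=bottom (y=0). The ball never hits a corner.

Final position: (5,1)
Wall sequence: RTLBR

1. t=2 → R at (5,7); v=(-1,1)
2. t=1 → T at (4,8); v=(-1,-1)
3. t=4 → L at (0,4); v=(1,-1)
4. t=4 → B at (4,0); v=(1,1)
5. t=1 → R at (5,1); v=(-1,1)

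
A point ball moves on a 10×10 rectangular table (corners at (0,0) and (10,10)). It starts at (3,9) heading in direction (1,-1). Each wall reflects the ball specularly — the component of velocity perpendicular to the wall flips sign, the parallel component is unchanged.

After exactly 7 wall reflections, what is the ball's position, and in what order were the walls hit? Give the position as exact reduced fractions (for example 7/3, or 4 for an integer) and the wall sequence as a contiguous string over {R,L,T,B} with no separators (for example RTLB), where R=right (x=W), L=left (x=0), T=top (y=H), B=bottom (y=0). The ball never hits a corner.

Final position: (0,8)
Wall sequence: RBLTRBL

1. t=7 → R at (10,2); v=(-1,-1)
2. t=2 → B at (8,0); v=(-1,1)
3. t=8 → L at (0,8); v=(1,1)
4. t=2 → T at (2,10); v=(1,-1)
5. t=8 → R at (10,2); v=(-1,-1)
6. t=2 → B at (8,0); v=(-1,1)
7. t=8 → L at (0,8); v=(1,1)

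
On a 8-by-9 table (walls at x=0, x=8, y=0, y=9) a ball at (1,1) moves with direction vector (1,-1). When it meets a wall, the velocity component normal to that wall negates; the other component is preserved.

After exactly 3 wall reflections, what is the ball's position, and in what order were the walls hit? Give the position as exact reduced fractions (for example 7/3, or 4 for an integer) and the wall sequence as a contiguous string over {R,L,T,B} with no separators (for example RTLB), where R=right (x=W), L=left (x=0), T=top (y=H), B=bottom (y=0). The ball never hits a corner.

1. t=1 → B at (2,0); v=(1,1)
2. t=6 → R at (8,6); v=(-1,1)
3. t=3 → T at (5,9); v=(-1,-1)

Final position: (5,9)
Wall sequence: BRT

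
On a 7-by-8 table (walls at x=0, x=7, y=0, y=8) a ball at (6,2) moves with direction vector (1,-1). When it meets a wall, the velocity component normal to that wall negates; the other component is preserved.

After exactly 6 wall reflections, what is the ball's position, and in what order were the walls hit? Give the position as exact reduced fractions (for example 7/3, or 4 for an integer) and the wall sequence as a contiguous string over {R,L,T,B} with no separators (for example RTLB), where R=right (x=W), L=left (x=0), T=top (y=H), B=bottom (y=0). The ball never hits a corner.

Final position: (4,0)
Wall sequence: RBLTRB

1. t=1 → R at (7,1); v=(-1,-1)
2. t=1 → B at (6,0); v=(-1,1)
3. t=6 → L at (0,6); v=(1,1)
4. t=2 → T at (2,8); v=(1,-1)
5. t=5 → R at (7,3); v=(-1,-1)
6. t=3 → B at (4,0); v=(-1,1)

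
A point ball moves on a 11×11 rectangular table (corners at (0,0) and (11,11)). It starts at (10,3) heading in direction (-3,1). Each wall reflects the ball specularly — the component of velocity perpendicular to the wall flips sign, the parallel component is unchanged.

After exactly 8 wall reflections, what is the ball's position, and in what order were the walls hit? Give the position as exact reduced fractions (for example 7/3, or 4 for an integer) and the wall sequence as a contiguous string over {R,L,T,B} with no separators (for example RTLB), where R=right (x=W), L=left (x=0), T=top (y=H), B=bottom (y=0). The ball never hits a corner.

1. t=10/3 → L at (0,19/3); v=(3,1)
2. t=11/3 → R at (11,10); v=(-3,1)
3. t=1 → T at (8,11); v=(-3,-1)
4. t=8/3 → L at (0,25/3); v=(3,-1)
5. t=11/3 → R at (11,14/3); v=(-3,-1)
6. t=11/3 → L at (0,1); v=(3,-1)
7. t=1 → B at (3,0); v=(3,1)
8. t=8/3 → R at (11,8/3); v=(-3,1)

Final position: (11,8/3)
Wall sequence: LRTLRLBR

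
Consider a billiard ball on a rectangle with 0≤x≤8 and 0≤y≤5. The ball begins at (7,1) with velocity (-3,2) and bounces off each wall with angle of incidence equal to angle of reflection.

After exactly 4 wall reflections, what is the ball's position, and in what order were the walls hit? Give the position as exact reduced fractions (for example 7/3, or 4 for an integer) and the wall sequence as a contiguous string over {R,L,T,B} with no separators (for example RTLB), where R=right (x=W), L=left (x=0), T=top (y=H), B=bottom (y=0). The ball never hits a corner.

Final position: (8,1)
Wall sequence: TLBR

1. t=2 → T at (1,5); v=(-3,-2)
2. t=1/3 → L at (0,13/3); v=(3,-2)
3. t=13/6 → B at (13/2,0); v=(3,2)
4. t=1/2 → R at (8,1); v=(-3,2)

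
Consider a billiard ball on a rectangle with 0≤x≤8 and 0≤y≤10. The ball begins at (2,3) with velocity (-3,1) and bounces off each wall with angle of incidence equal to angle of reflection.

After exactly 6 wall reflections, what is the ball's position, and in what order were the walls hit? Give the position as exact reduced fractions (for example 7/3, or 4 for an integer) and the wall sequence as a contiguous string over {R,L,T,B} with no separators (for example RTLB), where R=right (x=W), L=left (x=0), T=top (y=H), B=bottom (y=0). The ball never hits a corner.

1. t=2/3 → L at (0,11/3); v=(3,1)
2. t=8/3 → R at (8,19/3); v=(-3,1)
3. t=8/3 → L at (0,9); v=(3,1)
4. t=1 → T at (3,10); v=(3,-1)
5. t=5/3 → R at (8,25/3); v=(-3,-1)
6. t=8/3 → L at (0,17/3); v=(3,-1)

Final position: (0,17/3)
Wall sequence: LRLTRL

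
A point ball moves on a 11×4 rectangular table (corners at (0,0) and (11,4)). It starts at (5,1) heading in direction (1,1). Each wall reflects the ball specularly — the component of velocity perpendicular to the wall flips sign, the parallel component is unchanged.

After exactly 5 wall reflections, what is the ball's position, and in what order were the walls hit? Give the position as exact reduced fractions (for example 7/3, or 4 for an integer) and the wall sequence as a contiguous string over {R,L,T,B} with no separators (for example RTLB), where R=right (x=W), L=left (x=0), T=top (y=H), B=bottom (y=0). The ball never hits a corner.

1. t=3 → T at (8,4); v=(1,-1)
2. t=3 → R at (11,1); v=(-1,-1)
3. t=1 → B at (10,0); v=(-1,1)
4. t=4 → T at (6,4); v=(-1,-1)
5. t=4 → B at (2,0); v=(-1,1)

Final position: (2,0)
Wall sequence: TRBTB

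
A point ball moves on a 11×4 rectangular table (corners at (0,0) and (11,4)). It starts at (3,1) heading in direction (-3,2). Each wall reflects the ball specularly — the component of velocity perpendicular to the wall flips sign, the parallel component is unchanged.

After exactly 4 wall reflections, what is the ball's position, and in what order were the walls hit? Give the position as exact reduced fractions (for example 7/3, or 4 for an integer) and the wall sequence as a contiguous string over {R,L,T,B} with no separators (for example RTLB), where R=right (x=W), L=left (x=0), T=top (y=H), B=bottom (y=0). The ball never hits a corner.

Final position: (11,7/3)
Wall sequence: LTBR

1. t=1 → L at (0,3); v=(3,2)
2. t=1/2 → T at (3/2,4); v=(3,-2)
3. t=2 → B at (15/2,0); v=(3,2)
4. t=7/6 → R at (11,7/3); v=(-3,2)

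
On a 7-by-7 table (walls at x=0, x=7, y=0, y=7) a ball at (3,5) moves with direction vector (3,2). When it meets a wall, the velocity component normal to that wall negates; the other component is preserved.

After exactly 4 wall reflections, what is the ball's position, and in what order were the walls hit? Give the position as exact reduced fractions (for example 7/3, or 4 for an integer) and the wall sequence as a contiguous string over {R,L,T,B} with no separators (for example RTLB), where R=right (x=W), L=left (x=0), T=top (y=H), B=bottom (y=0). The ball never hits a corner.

Final position: (5/2,0)
Wall sequence: TRLB

1. t=1 → T at (6,7); v=(3,-2)
2. t=1/3 → R at (7,19/3); v=(-3,-2)
3. t=7/3 → L at (0,5/3); v=(3,-2)
4. t=5/6 → B at (5/2,0); v=(3,2)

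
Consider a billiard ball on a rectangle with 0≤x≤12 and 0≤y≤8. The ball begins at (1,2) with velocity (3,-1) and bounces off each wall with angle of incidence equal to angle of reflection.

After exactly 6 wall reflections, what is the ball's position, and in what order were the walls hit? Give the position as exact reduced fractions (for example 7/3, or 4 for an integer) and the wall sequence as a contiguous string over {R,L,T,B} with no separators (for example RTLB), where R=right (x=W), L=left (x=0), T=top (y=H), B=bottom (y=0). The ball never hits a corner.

Final position: (0,7/3)
Wall sequence: BRLTRL

1. t=2 → B at (7,0); v=(3,1)
2. t=5/3 → R at (12,5/3); v=(-3,1)
3. t=4 → L at (0,17/3); v=(3,1)
4. t=7/3 → T at (7,8); v=(3,-1)
5. t=5/3 → R at (12,19/3); v=(-3,-1)
6. t=4 → L at (0,7/3); v=(3,-1)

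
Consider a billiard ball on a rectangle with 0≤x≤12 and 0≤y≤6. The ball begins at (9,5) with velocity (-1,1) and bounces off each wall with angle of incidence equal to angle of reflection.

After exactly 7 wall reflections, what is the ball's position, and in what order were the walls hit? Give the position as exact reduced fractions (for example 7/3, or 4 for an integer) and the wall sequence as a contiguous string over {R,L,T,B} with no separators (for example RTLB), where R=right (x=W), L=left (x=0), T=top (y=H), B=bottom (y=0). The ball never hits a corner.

Final position: (8,6)
Wall sequence: TBLTBRT

1. t=1 → T at (8,6); v=(-1,-1)
2. t=6 → B at (2,0); v=(-1,1)
3. t=2 → L at (0,2); v=(1,1)
4. t=4 → T at (4,6); v=(1,-1)
5. t=6 → B at (10,0); v=(1,1)
6. t=2 → R at (12,2); v=(-1,1)
7. t=4 → T at (8,6); v=(-1,-1)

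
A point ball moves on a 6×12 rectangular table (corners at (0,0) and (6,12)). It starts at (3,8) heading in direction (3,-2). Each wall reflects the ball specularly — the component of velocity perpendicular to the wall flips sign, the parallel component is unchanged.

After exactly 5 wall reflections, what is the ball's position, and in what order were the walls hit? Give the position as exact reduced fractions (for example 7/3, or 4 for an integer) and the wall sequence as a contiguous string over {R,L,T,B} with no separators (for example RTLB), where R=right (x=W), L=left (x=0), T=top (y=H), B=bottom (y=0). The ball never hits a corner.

Final position: (0,6)
Wall sequence: RLBRL

1. t=1 → R at (6,6); v=(-3,-2)
2. t=2 → L at (0,2); v=(3,-2)
3. t=1 → B at (3,0); v=(3,2)
4. t=1 → R at (6,2); v=(-3,2)
5. t=2 → L at (0,6); v=(3,2)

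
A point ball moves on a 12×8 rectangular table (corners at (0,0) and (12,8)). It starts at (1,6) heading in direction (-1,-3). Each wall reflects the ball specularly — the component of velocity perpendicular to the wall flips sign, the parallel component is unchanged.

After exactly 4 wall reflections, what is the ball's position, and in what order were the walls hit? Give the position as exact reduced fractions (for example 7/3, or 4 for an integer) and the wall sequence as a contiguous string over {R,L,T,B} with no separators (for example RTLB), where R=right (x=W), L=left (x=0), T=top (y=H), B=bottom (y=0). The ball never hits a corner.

1. t=1 → L at (0,3); v=(1,-3)
2. t=1 → B at (1,0); v=(1,3)
3. t=8/3 → T at (11/3,8); v=(1,-3)
4. t=8/3 → B at (19/3,0); v=(1,3)

Final position: (19/3,0)
Wall sequence: LBTB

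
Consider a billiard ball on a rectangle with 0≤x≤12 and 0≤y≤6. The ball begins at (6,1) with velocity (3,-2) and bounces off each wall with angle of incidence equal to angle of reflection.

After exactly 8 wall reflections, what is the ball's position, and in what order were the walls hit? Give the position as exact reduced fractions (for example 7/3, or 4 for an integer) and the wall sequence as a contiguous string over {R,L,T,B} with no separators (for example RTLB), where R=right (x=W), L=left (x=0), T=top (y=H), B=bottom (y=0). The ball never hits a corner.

1. t=1/2 → B at (15/2,0); v=(3,2)
2. t=3/2 → R at (12,3); v=(-3,2)
3. t=3/2 → T at (15/2,6); v=(-3,-2)
4. t=5/2 → L at (0,1); v=(3,-2)
5. t=1/2 → B at (3/2,0); v=(3,2)
6. t=3 → T at (21/2,6); v=(3,-2)
7. t=1/2 → R at (12,5); v=(-3,-2)
8. t=5/2 → B at (9/2,0); v=(-3,2)

Final position: (9/2,0)
Wall sequence: BRTLBTRB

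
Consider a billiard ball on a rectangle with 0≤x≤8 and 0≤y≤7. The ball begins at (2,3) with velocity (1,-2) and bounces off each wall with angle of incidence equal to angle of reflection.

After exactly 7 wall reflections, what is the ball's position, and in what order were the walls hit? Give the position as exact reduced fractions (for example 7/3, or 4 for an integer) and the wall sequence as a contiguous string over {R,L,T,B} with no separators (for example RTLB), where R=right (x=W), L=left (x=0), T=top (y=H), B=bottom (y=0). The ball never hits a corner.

Final position: (3/2,0)
Wall sequence: BTRBTLB

1. t=3/2 → B at (7/2,0); v=(1,2)
2. t=7/2 → T at (7,7); v=(1,-2)
3. t=1 → R at (8,5); v=(-1,-2)
4. t=5/2 → B at (11/2,0); v=(-1,2)
5. t=7/2 → T at (2,7); v=(-1,-2)
6. t=2 → L at (0,3); v=(1,-2)
7. t=3/2 → B at (3/2,0); v=(1,2)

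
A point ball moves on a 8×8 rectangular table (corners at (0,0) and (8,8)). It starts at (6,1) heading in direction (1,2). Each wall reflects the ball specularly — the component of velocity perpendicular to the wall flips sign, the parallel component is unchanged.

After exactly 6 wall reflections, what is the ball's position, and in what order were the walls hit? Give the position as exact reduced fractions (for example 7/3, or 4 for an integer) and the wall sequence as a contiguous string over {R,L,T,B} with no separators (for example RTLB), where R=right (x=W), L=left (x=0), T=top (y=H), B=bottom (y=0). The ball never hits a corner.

1. t=2 → R at (8,5); v=(-1,2)
2. t=3/2 → T at (13/2,8); v=(-1,-2)
3. t=4 → B at (5/2,0); v=(-1,2)
4. t=5/2 → L at (0,5); v=(1,2)
5. t=3/2 → T at (3/2,8); v=(1,-2)
6. t=4 → B at (11/2,0); v=(1,2)

Final position: (11/2,0)
Wall sequence: RTBLTB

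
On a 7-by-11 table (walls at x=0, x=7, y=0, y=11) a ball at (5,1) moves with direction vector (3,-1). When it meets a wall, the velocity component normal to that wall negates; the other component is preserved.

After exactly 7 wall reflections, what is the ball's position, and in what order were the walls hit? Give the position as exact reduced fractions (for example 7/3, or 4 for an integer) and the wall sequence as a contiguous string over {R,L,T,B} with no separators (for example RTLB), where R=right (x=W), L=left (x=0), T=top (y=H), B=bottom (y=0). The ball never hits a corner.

Final position: (1,11)
Wall sequence: RBLRLRT

1. t=2/3 → R at (7,1/3); v=(-3,-1)
2. t=1/3 → B at (6,0); v=(-3,1)
3. t=2 → L at (0,2); v=(3,1)
4. t=7/3 → R at (7,13/3); v=(-3,1)
5. t=7/3 → L at (0,20/3); v=(3,1)
6. t=7/3 → R at (7,9); v=(-3,1)
7. t=2 → T at (1,11); v=(-3,-1)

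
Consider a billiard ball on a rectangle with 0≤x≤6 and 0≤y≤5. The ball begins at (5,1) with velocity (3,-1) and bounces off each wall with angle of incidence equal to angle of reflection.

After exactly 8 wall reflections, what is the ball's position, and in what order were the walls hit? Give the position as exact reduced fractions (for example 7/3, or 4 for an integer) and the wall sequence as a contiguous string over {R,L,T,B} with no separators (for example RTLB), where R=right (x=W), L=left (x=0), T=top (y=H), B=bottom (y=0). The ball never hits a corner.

Final position: (0,2/3)
Wall sequence: RBLRTLRL

1. t=1/3 → R at (6,2/3); v=(-3,-1)
2. t=2/3 → B at (4,0); v=(-3,1)
3. t=4/3 → L at (0,4/3); v=(3,1)
4. t=2 → R at (6,10/3); v=(-3,1)
5. t=5/3 → T at (1,5); v=(-3,-1)
6. t=1/3 → L at (0,14/3); v=(3,-1)
7. t=2 → R at (6,8/3); v=(-3,-1)
8. t=2 → L at (0,2/3); v=(3,-1)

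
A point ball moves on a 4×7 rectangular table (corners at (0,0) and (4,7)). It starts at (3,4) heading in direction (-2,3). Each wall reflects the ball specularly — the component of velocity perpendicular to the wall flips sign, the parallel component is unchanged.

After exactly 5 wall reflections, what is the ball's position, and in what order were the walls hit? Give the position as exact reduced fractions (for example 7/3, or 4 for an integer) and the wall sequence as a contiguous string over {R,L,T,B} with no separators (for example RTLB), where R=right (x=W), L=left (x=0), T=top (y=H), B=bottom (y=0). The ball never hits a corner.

1. t=1 → T at (1,7); v=(-2,-3)
2. t=1/2 → L at (0,11/2); v=(2,-3)
3. t=11/6 → B at (11/3,0); v=(2,3)
4. t=1/6 → R at (4,1/2); v=(-2,3)
5. t=2 → L at (0,13/2); v=(2,3)

Final position: (0,13/2)
Wall sequence: TLBRL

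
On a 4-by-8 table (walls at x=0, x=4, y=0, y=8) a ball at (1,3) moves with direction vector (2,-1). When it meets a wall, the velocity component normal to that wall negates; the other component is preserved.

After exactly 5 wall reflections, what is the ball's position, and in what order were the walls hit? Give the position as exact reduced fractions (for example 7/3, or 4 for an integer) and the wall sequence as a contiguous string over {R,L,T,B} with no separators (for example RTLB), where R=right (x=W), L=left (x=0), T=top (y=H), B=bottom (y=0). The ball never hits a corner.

1. t=3/2 → R at (4,3/2); v=(-2,-1)
2. t=3/2 → B at (1,0); v=(-2,1)
3. t=1/2 → L at (0,1/2); v=(2,1)
4. t=2 → R at (4,5/2); v=(-2,1)
5. t=2 → L at (0,9/2); v=(2,1)

Final position: (0,9/2)
Wall sequence: RBLRL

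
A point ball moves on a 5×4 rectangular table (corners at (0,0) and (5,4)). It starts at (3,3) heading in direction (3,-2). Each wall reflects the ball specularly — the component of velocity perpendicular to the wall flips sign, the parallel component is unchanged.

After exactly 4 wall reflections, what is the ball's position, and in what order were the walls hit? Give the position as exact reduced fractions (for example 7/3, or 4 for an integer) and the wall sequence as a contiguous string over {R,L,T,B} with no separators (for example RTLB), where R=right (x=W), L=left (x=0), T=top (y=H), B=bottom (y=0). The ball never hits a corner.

Final position: (7/2,4)
Wall sequence: RBLT

1. t=2/3 → R at (5,5/3); v=(-3,-2)
2. t=5/6 → B at (5/2,0); v=(-3,2)
3. t=5/6 → L at (0,5/3); v=(3,2)
4. t=7/6 → T at (7/2,4); v=(3,-2)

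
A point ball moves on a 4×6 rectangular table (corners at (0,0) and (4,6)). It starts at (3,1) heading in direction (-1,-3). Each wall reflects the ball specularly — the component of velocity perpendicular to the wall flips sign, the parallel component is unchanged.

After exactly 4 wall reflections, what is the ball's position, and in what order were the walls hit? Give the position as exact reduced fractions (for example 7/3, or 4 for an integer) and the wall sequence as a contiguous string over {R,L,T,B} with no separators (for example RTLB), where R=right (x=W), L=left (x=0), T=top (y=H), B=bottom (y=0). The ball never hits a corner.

Final position: (4/3,0)
Wall sequence: BTLB

1. t=1/3 → B at (8/3,0); v=(-1,3)
2. t=2 → T at (2/3,6); v=(-1,-3)
3. t=2/3 → L at (0,4); v=(1,-3)
4. t=4/3 → B at (4/3,0); v=(1,3)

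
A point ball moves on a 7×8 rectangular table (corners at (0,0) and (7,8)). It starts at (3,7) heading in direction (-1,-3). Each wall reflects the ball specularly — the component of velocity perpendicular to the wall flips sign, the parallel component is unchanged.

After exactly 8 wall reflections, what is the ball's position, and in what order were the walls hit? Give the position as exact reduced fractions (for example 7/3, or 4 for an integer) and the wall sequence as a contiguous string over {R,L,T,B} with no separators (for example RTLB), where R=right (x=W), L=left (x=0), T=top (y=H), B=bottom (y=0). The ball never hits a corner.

Final position: (4/3,8)
Wall sequence: BLTBRTBT

1. t=7/3 → B at (2/3,0); v=(-1,3)
2. t=2/3 → L at (0,2); v=(1,3)
3. t=2 → T at (2,8); v=(1,-3)
4. t=8/3 → B at (14/3,0); v=(1,3)
5. t=7/3 → R at (7,7); v=(-1,3)
6. t=1/3 → T at (20/3,8); v=(-1,-3)
7. t=8/3 → B at (4,0); v=(-1,3)
8. t=8/3 → T at (4/3,8); v=(-1,-3)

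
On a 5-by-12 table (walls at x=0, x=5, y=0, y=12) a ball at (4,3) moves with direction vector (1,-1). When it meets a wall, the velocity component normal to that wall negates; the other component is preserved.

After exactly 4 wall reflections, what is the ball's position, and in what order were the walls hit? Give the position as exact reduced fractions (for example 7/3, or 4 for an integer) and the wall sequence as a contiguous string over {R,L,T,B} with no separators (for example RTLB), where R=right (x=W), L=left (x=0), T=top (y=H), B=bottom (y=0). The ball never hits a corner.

1. t=1 → R at (5,2); v=(-1,-1)
2. t=2 → B at (3,0); v=(-1,1)
3. t=3 → L at (0,3); v=(1,1)
4. t=5 → R at (5,8); v=(-1,1)

Final position: (5,8)
Wall sequence: RBLR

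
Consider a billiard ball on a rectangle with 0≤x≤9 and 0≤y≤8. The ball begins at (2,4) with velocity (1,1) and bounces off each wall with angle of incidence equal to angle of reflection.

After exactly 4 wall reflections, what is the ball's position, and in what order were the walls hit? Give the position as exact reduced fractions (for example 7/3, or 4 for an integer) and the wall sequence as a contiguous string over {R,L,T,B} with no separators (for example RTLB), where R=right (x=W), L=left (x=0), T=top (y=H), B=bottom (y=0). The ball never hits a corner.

Final position: (0,4)
Wall sequence: TRBL

1. t=4 → T at (6,8); v=(1,-1)
2. t=3 → R at (9,5); v=(-1,-1)
3. t=5 → B at (4,0); v=(-1,1)
4. t=4 → L at (0,4); v=(1,1)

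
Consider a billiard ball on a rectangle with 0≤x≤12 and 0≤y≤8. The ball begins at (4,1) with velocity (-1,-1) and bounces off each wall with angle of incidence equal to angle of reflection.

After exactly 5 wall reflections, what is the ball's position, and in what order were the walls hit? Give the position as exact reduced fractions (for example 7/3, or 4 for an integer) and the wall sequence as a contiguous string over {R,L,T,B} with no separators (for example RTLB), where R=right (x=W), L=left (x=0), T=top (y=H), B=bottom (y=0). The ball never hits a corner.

Final position: (11,0)
Wall sequence: BLTRB

1. t=1 → B at (3,0); v=(-1,1)
2. t=3 → L at (0,3); v=(1,1)
3. t=5 → T at (5,8); v=(1,-1)
4. t=7 → R at (12,1); v=(-1,-1)
5. t=1 → B at (11,0); v=(-1,1)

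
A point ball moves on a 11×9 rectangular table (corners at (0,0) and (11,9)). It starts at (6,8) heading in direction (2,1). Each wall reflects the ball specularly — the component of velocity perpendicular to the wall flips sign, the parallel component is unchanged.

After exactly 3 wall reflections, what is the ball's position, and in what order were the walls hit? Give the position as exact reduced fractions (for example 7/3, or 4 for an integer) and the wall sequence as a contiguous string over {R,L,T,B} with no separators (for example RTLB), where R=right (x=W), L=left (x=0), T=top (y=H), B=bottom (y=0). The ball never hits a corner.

Final position: (0,2)
Wall sequence: TRL

1. t=1 → T at (8,9); v=(2,-1)
2. t=3/2 → R at (11,15/2); v=(-2,-1)
3. t=11/2 → L at (0,2); v=(2,-1)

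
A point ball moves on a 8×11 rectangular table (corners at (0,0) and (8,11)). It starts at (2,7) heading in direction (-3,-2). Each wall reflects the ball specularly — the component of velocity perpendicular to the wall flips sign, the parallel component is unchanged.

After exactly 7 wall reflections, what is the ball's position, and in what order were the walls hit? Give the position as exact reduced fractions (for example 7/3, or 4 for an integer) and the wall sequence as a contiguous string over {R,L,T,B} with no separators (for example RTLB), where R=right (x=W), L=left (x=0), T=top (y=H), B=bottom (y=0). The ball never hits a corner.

1. t=2/3 → L at (0,17/3); v=(3,-2)
2. t=8/3 → R at (8,1/3); v=(-3,-2)
3. t=1/6 → B at (15/2,0); v=(-3,2)
4. t=5/2 → L at (0,5); v=(3,2)
5. t=8/3 → R at (8,31/3); v=(-3,2)
6. t=1/3 → T at (7,11); v=(-3,-2)
7. t=7/3 → L at (0,19/3); v=(3,-2)

Final position: (0,19/3)
Wall sequence: LRBLRTL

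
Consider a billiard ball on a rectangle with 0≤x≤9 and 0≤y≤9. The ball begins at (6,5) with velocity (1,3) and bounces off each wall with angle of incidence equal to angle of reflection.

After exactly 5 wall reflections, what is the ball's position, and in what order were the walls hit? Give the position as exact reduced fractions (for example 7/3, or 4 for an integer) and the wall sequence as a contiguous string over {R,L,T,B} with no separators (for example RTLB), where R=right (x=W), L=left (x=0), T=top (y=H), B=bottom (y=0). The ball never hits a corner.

1. t=4/3 → T at (22/3,9); v=(1,-3)
2. t=5/3 → R at (9,4); v=(-1,-3)
3. t=4/3 → B at (23/3,0); v=(-1,3)
4. t=3 → T at (14/3,9); v=(-1,-3)
5. t=3 → B at (5/3,0); v=(-1,3)

Final position: (5/3,0)
Wall sequence: TRBTB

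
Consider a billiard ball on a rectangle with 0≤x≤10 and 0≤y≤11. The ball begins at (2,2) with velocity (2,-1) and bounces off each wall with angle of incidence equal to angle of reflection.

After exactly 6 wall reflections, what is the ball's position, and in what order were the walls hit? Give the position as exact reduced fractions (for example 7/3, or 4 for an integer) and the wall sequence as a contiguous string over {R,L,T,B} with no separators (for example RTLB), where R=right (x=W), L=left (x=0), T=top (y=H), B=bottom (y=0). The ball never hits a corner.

1. t=2 → B at (6,0); v=(2,1)
2. t=2 → R at (10,2); v=(-2,1)
3. t=5 → L at (0,7); v=(2,1)
4. t=4 → T at (8,11); v=(2,-1)
5. t=1 → R at (10,10); v=(-2,-1)
6. t=5 → L at (0,5); v=(2,-1)

Final position: (0,5)
Wall sequence: BRLTRL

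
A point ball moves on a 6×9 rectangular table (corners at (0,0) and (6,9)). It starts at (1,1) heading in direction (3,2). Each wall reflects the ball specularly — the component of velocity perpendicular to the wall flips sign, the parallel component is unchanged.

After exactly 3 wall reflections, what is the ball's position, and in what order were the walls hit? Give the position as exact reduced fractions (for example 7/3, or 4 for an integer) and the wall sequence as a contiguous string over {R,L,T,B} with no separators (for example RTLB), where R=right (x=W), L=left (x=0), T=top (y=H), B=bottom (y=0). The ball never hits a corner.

Final position: (1,9)
Wall sequence: RLT

1. t=5/3 → R at (6,13/3); v=(-3,2)
2. t=2 → L at (0,25/3); v=(3,2)
3. t=1/3 → T at (1,9); v=(3,-2)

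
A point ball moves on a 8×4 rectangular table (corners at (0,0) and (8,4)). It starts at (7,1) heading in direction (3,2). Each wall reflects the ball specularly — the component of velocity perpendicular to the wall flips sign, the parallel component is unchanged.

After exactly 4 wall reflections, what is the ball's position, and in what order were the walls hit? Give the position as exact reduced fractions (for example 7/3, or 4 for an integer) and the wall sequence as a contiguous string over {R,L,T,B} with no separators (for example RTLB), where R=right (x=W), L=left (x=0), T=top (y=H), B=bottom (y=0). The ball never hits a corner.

Final position: (3/2,0)
Wall sequence: RTLB

1. t=1/3 → R at (8,5/3); v=(-3,2)
2. t=7/6 → T at (9/2,4); v=(-3,-2)
3. t=3/2 → L at (0,1); v=(3,-2)
4. t=1/2 → B at (3/2,0); v=(3,2)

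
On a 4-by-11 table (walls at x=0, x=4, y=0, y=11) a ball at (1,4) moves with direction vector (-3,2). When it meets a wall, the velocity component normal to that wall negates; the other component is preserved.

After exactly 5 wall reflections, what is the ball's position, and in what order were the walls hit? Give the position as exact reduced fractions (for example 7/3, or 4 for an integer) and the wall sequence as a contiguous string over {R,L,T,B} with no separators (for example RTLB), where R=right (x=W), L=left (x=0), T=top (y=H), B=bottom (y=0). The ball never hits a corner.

Final position: (4,28/3)
Wall sequence: LRLTR

1. t=1/3 → L at (0,14/3); v=(3,2)
2. t=4/3 → R at (4,22/3); v=(-3,2)
3. t=4/3 → L at (0,10); v=(3,2)
4. t=1/2 → T at (3/2,11); v=(3,-2)
5. t=5/6 → R at (4,28/3); v=(-3,-2)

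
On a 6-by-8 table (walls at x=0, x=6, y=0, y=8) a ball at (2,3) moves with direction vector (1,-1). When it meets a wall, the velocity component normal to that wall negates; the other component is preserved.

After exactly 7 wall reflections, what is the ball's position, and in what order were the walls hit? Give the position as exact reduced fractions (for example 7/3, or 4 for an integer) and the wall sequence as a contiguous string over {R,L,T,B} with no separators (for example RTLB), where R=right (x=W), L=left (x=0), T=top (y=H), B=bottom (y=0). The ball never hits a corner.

1. t=3 → B at (5,0); v=(1,1)
2. t=1 → R at (6,1); v=(-1,1)
3. t=6 → L at (0,7); v=(1,1)
4. t=1 → T at (1,8); v=(1,-1)
5. t=5 → R at (6,3); v=(-1,-1)
6. t=3 → B at (3,0); v=(-1,1)
7. t=3 → L at (0,3); v=(1,1)

Final position: (0,3)
Wall sequence: BRLTRBL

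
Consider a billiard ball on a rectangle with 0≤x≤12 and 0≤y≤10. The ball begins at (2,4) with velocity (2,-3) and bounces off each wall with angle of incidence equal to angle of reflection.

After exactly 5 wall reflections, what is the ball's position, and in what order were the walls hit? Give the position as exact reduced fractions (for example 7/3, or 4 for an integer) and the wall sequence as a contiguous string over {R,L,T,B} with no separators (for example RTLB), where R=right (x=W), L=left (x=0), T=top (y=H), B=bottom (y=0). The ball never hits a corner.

Final position: (0,9)
Wall sequence: BTRBL

1. t=4/3 → B at (14/3,0); v=(2,3)
2. t=10/3 → T at (34/3,10); v=(2,-3)
3. t=1/3 → R at (12,9); v=(-2,-3)
4. t=3 → B at (6,0); v=(-2,3)
5. t=3 → L at (0,9); v=(2,3)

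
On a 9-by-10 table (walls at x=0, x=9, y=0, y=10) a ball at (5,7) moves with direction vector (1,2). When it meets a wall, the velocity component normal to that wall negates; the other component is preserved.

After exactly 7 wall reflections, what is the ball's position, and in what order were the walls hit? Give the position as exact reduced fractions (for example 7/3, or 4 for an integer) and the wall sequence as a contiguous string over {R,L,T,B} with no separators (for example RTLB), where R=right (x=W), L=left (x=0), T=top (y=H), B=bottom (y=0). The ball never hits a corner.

Final position: (17/2,10)
Wall sequence: TRBTLBT

1. t=3/2 → T at (13/2,10); v=(1,-2)
2. t=5/2 → R at (9,5); v=(-1,-2)
3. t=5/2 → B at (13/2,0); v=(-1,2)
4. t=5 → T at (3/2,10); v=(-1,-2)
5. t=3/2 → L at (0,7); v=(1,-2)
6. t=7/2 → B at (7/2,0); v=(1,2)
7. t=5 → T at (17/2,10); v=(1,-2)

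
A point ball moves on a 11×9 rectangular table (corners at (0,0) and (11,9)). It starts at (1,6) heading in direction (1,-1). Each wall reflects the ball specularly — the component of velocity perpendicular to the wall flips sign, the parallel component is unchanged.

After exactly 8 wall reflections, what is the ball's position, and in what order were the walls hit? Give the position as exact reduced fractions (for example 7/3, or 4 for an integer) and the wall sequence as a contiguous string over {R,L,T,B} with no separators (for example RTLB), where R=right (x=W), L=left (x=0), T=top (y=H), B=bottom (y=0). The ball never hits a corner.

1. t=6 → B at (7,0); v=(1,1)
2. t=4 → R at (11,4); v=(-1,1)
3. t=5 → T at (6,9); v=(-1,-1)
4. t=6 → L at (0,3); v=(1,-1)
5. t=3 → B at (3,0); v=(1,1)
6. t=8 → R at (11,8); v=(-1,1)
7. t=1 → T at (10,9); v=(-1,-1)
8. t=9 → B at (1,0); v=(-1,1)

Final position: (1,0)
Wall sequence: BRTLBRTB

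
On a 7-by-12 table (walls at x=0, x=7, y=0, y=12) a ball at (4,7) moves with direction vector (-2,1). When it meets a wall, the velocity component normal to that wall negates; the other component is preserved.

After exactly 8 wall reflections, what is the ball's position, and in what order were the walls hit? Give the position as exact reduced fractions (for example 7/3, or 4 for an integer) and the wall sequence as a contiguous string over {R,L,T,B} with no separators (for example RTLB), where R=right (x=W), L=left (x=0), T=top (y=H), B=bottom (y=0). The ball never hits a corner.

Final position: (7,5/2)
Wall sequence: LTRLRLBR

1. t=2 → L at (0,9); v=(2,1)
2. t=3 → T at (6,12); v=(2,-1)
3. t=1/2 → R at (7,23/2); v=(-2,-1)
4. t=7/2 → L at (0,8); v=(2,-1)
5. t=7/2 → R at (7,9/2); v=(-2,-1)
6. t=7/2 → L at (0,1); v=(2,-1)
7. t=1 → B at (2,0); v=(2,1)
8. t=5/2 → R at (7,5/2); v=(-2,1)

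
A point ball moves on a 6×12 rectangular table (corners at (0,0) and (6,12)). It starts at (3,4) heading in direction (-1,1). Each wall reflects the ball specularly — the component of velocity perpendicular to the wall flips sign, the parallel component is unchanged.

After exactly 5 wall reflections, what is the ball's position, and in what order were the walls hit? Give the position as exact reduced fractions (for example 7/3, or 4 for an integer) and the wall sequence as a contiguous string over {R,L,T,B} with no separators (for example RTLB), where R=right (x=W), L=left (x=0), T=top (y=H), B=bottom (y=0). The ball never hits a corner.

1. t=3 → L at (0,7); v=(1,1)
2. t=5 → T at (5,12); v=(1,-1)
3. t=1 → R at (6,11); v=(-1,-1)
4. t=6 → L at (0,5); v=(1,-1)
5. t=5 → B at (5,0); v=(1,1)

Final position: (5,0)
Wall sequence: LTRLB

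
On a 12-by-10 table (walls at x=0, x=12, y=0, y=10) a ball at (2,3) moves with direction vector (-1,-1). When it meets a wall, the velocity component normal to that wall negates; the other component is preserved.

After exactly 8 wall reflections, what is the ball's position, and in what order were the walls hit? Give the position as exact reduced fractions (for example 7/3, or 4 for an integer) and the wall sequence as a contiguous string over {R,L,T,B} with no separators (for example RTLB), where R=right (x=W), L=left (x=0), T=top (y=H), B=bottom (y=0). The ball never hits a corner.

Final position: (12,5)
Wall sequence: LBTRBLTR

1. t=2 → L at (0,1); v=(1,-1)
2. t=1 → B at (1,0); v=(1,1)
3. t=10 → T at (11,10); v=(1,-1)
4. t=1 → R at (12,9); v=(-1,-1)
5. t=9 → B at (3,0); v=(-1,1)
6. t=3 → L at (0,3); v=(1,1)
7. t=7 → T at (7,10); v=(1,-1)
8. t=5 → R at (12,5); v=(-1,-1)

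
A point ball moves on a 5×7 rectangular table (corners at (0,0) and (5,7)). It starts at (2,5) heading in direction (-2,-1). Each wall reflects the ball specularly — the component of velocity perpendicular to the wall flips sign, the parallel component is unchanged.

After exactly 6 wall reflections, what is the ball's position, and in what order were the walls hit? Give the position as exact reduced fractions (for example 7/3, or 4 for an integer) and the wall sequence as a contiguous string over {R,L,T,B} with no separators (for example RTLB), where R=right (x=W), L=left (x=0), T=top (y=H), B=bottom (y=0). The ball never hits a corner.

Final position: (0,6)
Wall sequence: LRBLRL

1. t=1 → L at (0,4); v=(2,-1)
2. t=5/2 → R at (5,3/2); v=(-2,-1)
3. t=3/2 → B at (2,0); v=(-2,1)
4. t=1 → L at (0,1); v=(2,1)
5. t=5/2 → R at (5,7/2); v=(-2,1)
6. t=5/2 → L at (0,6); v=(2,1)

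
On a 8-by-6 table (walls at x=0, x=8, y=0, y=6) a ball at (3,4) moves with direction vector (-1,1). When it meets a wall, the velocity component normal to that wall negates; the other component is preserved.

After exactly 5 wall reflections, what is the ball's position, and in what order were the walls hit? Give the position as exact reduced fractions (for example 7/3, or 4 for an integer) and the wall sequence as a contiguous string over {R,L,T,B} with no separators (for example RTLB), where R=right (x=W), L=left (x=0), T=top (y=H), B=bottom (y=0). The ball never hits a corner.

Final position: (5,6)
Wall sequence: TLBRT

1. t=2 → T at (1,6); v=(-1,-1)
2. t=1 → L at (0,5); v=(1,-1)
3. t=5 → B at (5,0); v=(1,1)
4. t=3 → R at (8,3); v=(-1,1)
5. t=3 → T at (5,6); v=(-1,-1)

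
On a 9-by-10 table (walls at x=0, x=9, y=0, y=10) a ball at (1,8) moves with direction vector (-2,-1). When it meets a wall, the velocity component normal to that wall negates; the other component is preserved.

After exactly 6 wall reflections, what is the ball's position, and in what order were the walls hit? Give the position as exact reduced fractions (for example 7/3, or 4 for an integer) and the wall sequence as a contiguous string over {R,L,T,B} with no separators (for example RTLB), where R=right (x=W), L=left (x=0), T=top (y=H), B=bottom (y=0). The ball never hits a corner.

1. t=1/2 → L at (0,15/2); v=(2,-1)
2. t=9/2 → R at (9,3); v=(-2,-1)
3. t=3 → B at (3,0); v=(-2,1)
4. t=3/2 → L at (0,3/2); v=(2,1)
5. t=9/2 → R at (9,6); v=(-2,1)
6. t=4 → T at (1,10); v=(-2,-1)

Final position: (1,10)
Wall sequence: LRBLRT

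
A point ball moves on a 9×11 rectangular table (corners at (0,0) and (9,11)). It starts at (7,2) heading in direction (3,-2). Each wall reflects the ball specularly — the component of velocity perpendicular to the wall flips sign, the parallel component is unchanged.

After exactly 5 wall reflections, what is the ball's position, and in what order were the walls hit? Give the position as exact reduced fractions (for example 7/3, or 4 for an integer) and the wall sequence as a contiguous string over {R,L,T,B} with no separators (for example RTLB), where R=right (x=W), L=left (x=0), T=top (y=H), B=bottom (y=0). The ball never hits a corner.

Final position: (9,32/3)
Wall sequence: RBLTR

1. t=2/3 → R at (9,2/3); v=(-3,-2)
2. t=1/3 → B at (8,0); v=(-3,2)
3. t=8/3 → L at (0,16/3); v=(3,2)
4. t=17/6 → T at (17/2,11); v=(3,-2)
5. t=1/6 → R at (9,32/3); v=(-3,-2)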